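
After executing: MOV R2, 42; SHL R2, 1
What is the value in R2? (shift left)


Register state trace:
  MOV R2, 42  → R2 = 42
  SHL R2, 1  → R2 = 42 << 1 = 42 * 2^1 = 84
Final: R2 = 84

84


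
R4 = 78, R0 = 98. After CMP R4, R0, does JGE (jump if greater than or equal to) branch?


Trace:
  R4 = 78, R0 = 98
  CMP R4, R0  → compares 78 vs 98
  JGE checks: is 78 greater than or equal to 98?
  78 < 98, so condition is false
Branch taken: No

No


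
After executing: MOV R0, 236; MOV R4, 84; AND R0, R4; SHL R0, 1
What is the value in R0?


Register state trace:
  MOV R0, 236  → R0 = 236 (0b11101100)
  MOV R4, 84  → R4 = 84 (0b01010100)
  AND R0, R4  → R0 = 236 AND 84 = 68 (0b01000100)
  SHL R0, 1  → R0 = 68 << 1 = 136
Final: R0 = 136

136


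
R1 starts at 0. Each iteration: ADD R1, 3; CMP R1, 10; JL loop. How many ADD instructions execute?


Loop trace (R1 starts at 0, target 10, step 3):
  ADD #1: R1 = 0 + 3 = 3  → 3 < 10, loop
  ADD #2: R1 = 3 + 3 = 6  → 6 < 10, loop
  ADD #3: R1 = 6 + 3 = 9  → 9 < 10, loop
  ADD #4: R1 = 9 + 3 = 12  → 12 >= 10, exit
Total ADD instructions: 4

4


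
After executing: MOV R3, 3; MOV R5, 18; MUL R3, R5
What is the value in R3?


Register state trace:
  MOV R3, 3  → R3 = 3
  MOV R5, 18  → R5 = 18
  MUL R3, R5  → R3 = 3 * 18 = 54
Final: R3 = 54

54


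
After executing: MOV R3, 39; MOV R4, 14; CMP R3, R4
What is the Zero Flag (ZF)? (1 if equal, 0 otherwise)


Register state trace:
  MOV R3, 39  → R3 = 39
  MOV R4, 14  → R4 = 14
  CMP R3, R4  → computes 39 - 14 = 25
  Result is nonzero, so values are not equal
ZF = 0

0


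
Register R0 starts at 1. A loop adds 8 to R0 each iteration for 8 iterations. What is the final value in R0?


Starting value: R0 = 1
  Iter 1: R0 = 1 + 8 = 9
  Iter 2: R0 = 9 + 8 = 17
  Iter 3: R0 = 17 + 8 = 25
  Iter 4: R0 = 25 + 8 = 33
  Iter 5: R0 = 33 + 8 = 41
  Iter 6: R0 = 41 + 8 = 49
  Iter 7: R0 = 49 + 8 = 57
  Iter 8: R0 = 57 + 8 = 65
Final: R0 = 65

65


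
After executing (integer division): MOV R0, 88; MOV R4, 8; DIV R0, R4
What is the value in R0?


Register state trace:
  MOV R0, 88  → R0 = 88
  MOV R4, 8  → R4 = 8
  DIV R0, R4  → R0 = 88 // 8 = 11
Final: R0 = 11

11


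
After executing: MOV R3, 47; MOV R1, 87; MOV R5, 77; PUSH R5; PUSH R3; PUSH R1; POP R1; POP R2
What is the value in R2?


Stack trace (top is rightmost):
  MOV R3, 47  → R3 = 47
  MOV R1, 87  → R1 = 87
  MOV R5, 77  → R5 = 77
  PUSH R5  → stack: [77]
  PUSH R3  → stack: [77, 47]
  PUSH R1  → stack: [77, 47, 87]
  POP R1  → R1 = 87, stack: [77, 47]
  POP R2  → R2 = 47, stack: [77]
Final: R2 = 47

47


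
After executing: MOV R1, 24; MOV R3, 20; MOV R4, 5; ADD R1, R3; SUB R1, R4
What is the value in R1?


Register state trace:
  MOV R1, 24  → R1 = 24
  MOV R3, 20  → R3 = 20
  MOV R4, 5  → R4 = 5
  ADD R1, R3  → R1 = 24 + 20 = 44
  SUB R1, R4  → R1 = 44 - 5 = 39
Final: R1 = 39

39


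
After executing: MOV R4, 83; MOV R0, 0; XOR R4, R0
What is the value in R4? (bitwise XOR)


Register state trace:
  MOV R4, 83  → R4 = 83 (0b01010011)
  MOV R0, 0  → R0 = 0 (0b00000000)
  XOR R4, R0  → R4 = 83 XOR 0 = 83 (0b01010011)
Final: R4 = 83

83


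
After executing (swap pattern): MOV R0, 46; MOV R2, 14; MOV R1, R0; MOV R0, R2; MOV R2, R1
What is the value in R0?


Register state trace (swap pattern):
  MOV R0, 46  → R0 = 46
  MOV R2, 14  → R2 = 14
  MOV R1, R0  → R1 = 46  (save R0)
  MOV R0, R2  → R0 = 14  (R0 gets R2's value)
  MOV R2, R1  → R2 = 46  (R2 gets saved value)
Final: R0 = 14

14


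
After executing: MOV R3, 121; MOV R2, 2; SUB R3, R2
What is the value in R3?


Register state trace:
  MOV R3, 121  → R3 = 121
  MOV R2, 2  → R2 = 2
  SUB R3, R2  → R3 = 121 - 2 = 119
Final: R3 = 119

119


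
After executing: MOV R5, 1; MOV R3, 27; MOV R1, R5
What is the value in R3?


Register state trace:
  MOV R5, 1  → R5 = 1
  MOV R3, 27  → R3 = 27
  MOV R1, R5  → R1 = 1
Final: R3 = 27

27


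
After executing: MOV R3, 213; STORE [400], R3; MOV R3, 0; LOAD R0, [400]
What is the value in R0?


Register and memory trace:
  MOV R3, 213  → R3 = 213
  STORE [400], R3  → mem[400] = 213
  MOV R3, 0  → R3 = 0
  LOAD R0, [400]  → R0 = mem[400] = 213
Final: R0 = 213

213


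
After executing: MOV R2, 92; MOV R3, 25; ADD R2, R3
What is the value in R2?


Register state trace:
  MOV R2, 92  → R2 = 92
  MOV R3, 25  → R3 = 25
  ADD R2, R3  → R2 = 92 + 25 = 117
Final: R2 = 117

117


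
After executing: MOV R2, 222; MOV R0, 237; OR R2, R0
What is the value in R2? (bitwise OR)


Register state trace:
  MOV R2, 222  → R2 = 222 (0b11011110)
  MOV R0, 237  → R0 = 237 (0b11101101)
  OR R2, R0   → R2 = 222 OR 237 = 255 (0b11111111)
Final: R2 = 255

255


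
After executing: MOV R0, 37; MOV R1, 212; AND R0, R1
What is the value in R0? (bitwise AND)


Register state trace:
  MOV R0, 37  → R0 = 37 (0b00100101)
  MOV R1, 212  → R1 = 212 (0b11010100)
  AND R0, R1  → R0 = 37 AND 212 = 4 (0b00000100)
Final: R0 = 4

4


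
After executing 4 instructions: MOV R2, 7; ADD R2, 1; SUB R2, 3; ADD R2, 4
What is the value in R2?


Register state trace:
  MOV R2, 7  → R2 = 7
  ADD R2, 1  → R2 = 7 + 1 = 8
  SUB R2, 3  → R2 = 8 - 3 = 5
  ADD R2, 4  → R2 = 5 + 4 = 9
Final: R2 = 9

9


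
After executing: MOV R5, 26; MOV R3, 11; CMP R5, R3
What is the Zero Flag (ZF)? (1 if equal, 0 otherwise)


Register state trace:
  MOV R5, 26  → R5 = 26
  MOV R3, 11  → R3 = 11
  CMP R5, R3  → computes 26 - 11 = 15
  Result is nonzero, so values are not equal
ZF = 0

0


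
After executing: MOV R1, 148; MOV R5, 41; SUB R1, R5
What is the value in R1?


Register state trace:
  MOV R1, 148  → R1 = 148
  MOV R5, 41  → R5 = 41
  SUB R1, R5  → R1 = 148 - 41 = 107
Final: R1 = 107

107


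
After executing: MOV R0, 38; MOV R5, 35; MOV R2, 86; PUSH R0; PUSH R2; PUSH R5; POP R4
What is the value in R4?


Stack trace (top is rightmost):
  MOV R0, 38  → R0 = 38
  MOV R5, 35  → R5 = 35
  MOV R2, 86  → R2 = 86
  PUSH R0  → stack: [38]
  PUSH R2  → stack: [38, 86]
  PUSH R5  → stack: [38, 86, 35]
  POP R4  → R4 = 35, stack: [38, 86]
Final: R4 = 35

35


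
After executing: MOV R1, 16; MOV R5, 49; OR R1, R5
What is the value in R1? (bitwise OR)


Register state trace:
  MOV R1, 16  → R1 = 16 (0b00010000)
  MOV R5, 49  → R5 = 49 (0b00110001)
  OR R1, R5   → R1 = 16 OR 49 = 49 (0b00110001)
Final: R1 = 49

49


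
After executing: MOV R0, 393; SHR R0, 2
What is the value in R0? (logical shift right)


Register state trace:
  MOV R0, 393  → R0 = 393
  SHR R0, 2  → R0 = 393 >> 2 = 393 // 2^2 = 98
Final: R0 = 98

98


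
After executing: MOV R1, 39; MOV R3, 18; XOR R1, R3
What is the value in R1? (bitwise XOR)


Register state trace:
  MOV R1, 39  → R1 = 39 (0b00100111)
  MOV R3, 18  → R3 = 18 (0b00010010)
  XOR R1, R3  → R1 = 39 XOR 18 = 53 (0b00110101)
Final: R1 = 53

53


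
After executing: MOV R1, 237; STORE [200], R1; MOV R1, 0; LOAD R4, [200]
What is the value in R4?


Register and memory trace:
  MOV R1, 237  → R1 = 237
  STORE [200], R1  → mem[200] = 237
  MOV R1, 0  → R1 = 0
  LOAD R4, [200]  → R4 = mem[200] = 237
Final: R4 = 237

237


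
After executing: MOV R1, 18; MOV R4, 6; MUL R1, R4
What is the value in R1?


Register state trace:
  MOV R1, 18  → R1 = 18
  MOV R4, 6  → R4 = 6
  MUL R1, R4  → R1 = 18 * 6 = 108
Final: R1 = 108

108


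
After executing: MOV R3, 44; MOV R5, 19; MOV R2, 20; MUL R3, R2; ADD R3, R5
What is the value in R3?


Register state trace:
  MOV R3, 44  → R3 = 44
  MOV R5, 19  → R5 = 19
  MOV R2, 20  → R2 = 20
  MUL R3, R2  → R3 = 44 * 20 = 880
  ADD R3, R5  → R3 = 880 + 19 = 899
Final: R3 = 899

899


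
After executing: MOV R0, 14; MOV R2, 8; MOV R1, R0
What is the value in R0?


Register state trace:
  MOV R0, 14  → R0 = 14
  MOV R2, 8  → R2 = 8
  MOV R1, R0  → R1 = 14
Final: R0 = 14

14


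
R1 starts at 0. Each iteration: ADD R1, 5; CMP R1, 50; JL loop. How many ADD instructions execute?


Loop trace (R1 starts at 0, target 50, step 5):
  ADD #1: R1 = 0 + 5 = 5  → 5 < 50, loop
  ADD #2: R1 = 5 + 5 = 10  → 10 < 50, loop
  ADD #3: R1 = 10 + 5 = 15  → 15 < 50, loop
  ADD #4: R1 = 15 + 5 = 20  → 20 < 50, loop
  ADD #5: R1 = 20 + 5 = 25  → 25 < 50, loop
  ADD #6: R1 = 25 + 5 = 30  → 30 < 50, loop
  ADD #7: R1 = 30 + 5 = 35  → 35 < 50, loop
  ADD #8: R1 = 35 + 5 = 40  → 40 < 50, loop
  ADD #9: R1 = 40 + 5 = 45  → 45 < 50, loop
  ADD #10: R1 = 45 + 5 = 50  → 50 >= 50, exit
Total ADD instructions: 10

10


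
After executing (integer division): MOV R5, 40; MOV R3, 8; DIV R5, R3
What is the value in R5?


Register state trace:
  MOV R5, 40  → R5 = 40
  MOV R3, 8  → R3 = 8
  DIV R5, R3  → R5 = 40 // 8 = 5
Final: R5 = 5

5


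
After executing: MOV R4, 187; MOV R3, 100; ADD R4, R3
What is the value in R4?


Register state trace:
  MOV R4, 187  → R4 = 187
  MOV R3, 100  → R3 = 100
  ADD R4, R3  → R4 = 187 + 100 = 287
Final: R4 = 287

287


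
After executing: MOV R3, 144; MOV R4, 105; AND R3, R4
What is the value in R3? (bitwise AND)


Register state trace:
  MOV R3, 144  → R3 = 144 (0b10010000)
  MOV R4, 105  → R4 = 105 (0b01101001)
  AND R3, R4  → R3 = 144 AND 105 = 0 (0b00000000)
Final: R3 = 0

0


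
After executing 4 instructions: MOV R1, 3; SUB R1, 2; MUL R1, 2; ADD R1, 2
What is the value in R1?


Register state trace:
  MOV R1, 3  → R1 = 3
  SUB R1, 2  → R1 = 3 - 2 = 1
  MUL R1, 2  → R1 = 1 * 2 = 2
  ADD R1, 2  → R1 = 2 + 2 = 4
Final: R1 = 4

4


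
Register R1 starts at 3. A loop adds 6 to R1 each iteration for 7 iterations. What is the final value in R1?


Starting value: R1 = 3
  Iter 1: R1 = 3 + 6 = 9
  Iter 2: R1 = 9 + 6 = 15
  Iter 3: R1 = 15 + 6 = 21
  Iter 4: R1 = 21 + 6 = 27
  Iter 5: R1 = 27 + 6 = 33
  Iter 6: R1 = 33 + 6 = 39
  Iter 7: R1 = 39 + 6 = 45
Final: R1 = 45

45


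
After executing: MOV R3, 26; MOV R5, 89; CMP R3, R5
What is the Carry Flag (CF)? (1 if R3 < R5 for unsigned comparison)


Register state trace:
  MOV R3, 26  → R3 = 26
  MOV R5, 89  → R5 = 89
  CMP R3, R5  → unsigned 26 - 89: borrow occurs
  26 < 89, so CF = 1
CF = 1

1


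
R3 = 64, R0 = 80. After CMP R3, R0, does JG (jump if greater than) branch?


Trace:
  R3 = 64, R0 = 80
  CMP R3, R0  → compares 64 vs 80
  JG checks: is 64 greater than 80?
  64 < 80, so condition is false
Branch taken: No

No


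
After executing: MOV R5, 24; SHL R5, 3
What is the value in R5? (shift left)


Register state trace:
  MOV R5, 24  → R5 = 24
  SHL R5, 3  → R5 = 24 << 3 = 24 * 2^3 = 192
Final: R5 = 192

192


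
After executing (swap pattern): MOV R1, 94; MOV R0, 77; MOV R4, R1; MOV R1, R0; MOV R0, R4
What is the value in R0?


Register state trace (swap pattern):
  MOV R1, 94  → R1 = 94
  MOV R0, 77  → R0 = 77
  MOV R4, R1  → R4 = 94  (save R1)
  MOV R1, R0  → R1 = 77  (R1 gets R0's value)
  MOV R0, R4  → R0 = 94  (R0 gets saved value)
Final: R0 = 94

94


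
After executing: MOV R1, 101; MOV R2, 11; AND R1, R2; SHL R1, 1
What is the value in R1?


Register state trace:
  MOV R1, 101  → R1 = 101 (0b01100101)
  MOV R2, 11  → R2 = 11 (0b00001011)
  AND R1, R2  → R1 = 101 AND 11 = 1 (0b00000001)
  SHL R1, 1  → R1 = 1 << 1 = 2
Final: R1 = 2

2


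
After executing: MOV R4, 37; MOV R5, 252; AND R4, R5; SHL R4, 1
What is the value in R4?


Register state trace:
  MOV R4, 37  → R4 = 37 (0b00100101)
  MOV R5, 252  → R5 = 252 (0b11111100)
  AND R4, R5  → R4 = 37 AND 252 = 36 (0b00100100)
  SHL R4, 1  → R4 = 36 << 1 = 72
Final: R4 = 72

72


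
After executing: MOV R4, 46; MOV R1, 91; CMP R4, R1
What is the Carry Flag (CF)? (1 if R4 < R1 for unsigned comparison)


Register state trace:
  MOV R4, 46  → R4 = 46
  MOV R1, 91  → R1 = 91
  CMP R4, R1  → unsigned 46 - 91: borrow occurs
  46 < 91, so CF = 1
CF = 1

1


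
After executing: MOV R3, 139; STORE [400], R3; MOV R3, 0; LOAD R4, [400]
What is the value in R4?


Register and memory trace:
  MOV R3, 139  → R3 = 139
  STORE [400], R3  → mem[400] = 139
  MOV R3, 0  → R3 = 0
  LOAD R4, [400]  → R4 = mem[400] = 139
Final: R4 = 139

139


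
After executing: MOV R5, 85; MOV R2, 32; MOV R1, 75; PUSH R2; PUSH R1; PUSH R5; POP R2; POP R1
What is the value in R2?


Stack trace (top is rightmost):
  MOV R5, 85  → R5 = 85
  MOV R2, 32  → R2 = 32
  MOV R1, 75  → R1 = 75
  PUSH R2  → stack: [32]
  PUSH R1  → stack: [32, 75]
  PUSH R5  → stack: [32, 75, 85]
  POP R2  → R2 = 85, stack: [32, 75]
  POP R1  → R1 = 75, stack: [32]
Final: R2 = 85

85


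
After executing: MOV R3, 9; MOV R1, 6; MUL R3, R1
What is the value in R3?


Register state trace:
  MOV R3, 9  → R3 = 9
  MOV R1, 6  → R1 = 6
  MUL R3, R1  → R3 = 9 * 6 = 54
Final: R3 = 54

54


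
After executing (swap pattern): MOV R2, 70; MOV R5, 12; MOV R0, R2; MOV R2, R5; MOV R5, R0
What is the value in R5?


Register state trace (swap pattern):
  MOV R2, 70  → R2 = 70
  MOV R5, 12  → R5 = 12
  MOV R0, R2  → R0 = 70  (save R2)
  MOV R2, R5  → R2 = 12  (R2 gets R5's value)
  MOV R5, R0  → R5 = 70  (R5 gets saved value)
Final: R5 = 70

70


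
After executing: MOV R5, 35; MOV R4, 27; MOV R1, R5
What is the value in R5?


Register state trace:
  MOV R5, 35  → R5 = 35
  MOV R4, 27  → R4 = 27
  MOV R1, R5  → R1 = 35
Final: R5 = 35

35


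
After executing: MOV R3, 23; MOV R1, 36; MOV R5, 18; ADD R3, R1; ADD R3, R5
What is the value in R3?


Register state trace:
  MOV R3, 23  → R3 = 23
  MOV R1, 36  → R1 = 36
  MOV R5, 18  → R5 = 18
  ADD R3, R1  → R3 = 23 + 36 = 59
  ADD R3, R5  → R3 = 59 + 18 = 77
Final: R3 = 77

77


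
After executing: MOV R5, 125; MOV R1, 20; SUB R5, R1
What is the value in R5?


Register state trace:
  MOV R5, 125  → R5 = 125
  MOV R1, 20  → R1 = 20
  SUB R5, R1  → R5 = 125 - 20 = 105
Final: R5 = 105

105


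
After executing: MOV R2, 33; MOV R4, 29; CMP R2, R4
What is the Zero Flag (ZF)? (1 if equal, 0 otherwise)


Register state trace:
  MOV R2, 33  → R2 = 33
  MOV R4, 29  → R4 = 29
  CMP R2, R4  → computes 33 - 29 = 4
  Result is nonzero, so values are not equal
ZF = 0

0


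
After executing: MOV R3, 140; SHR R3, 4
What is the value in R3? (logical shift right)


Register state trace:
  MOV R3, 140  → R3 = 140
  SHR R3, 4  → R3 = 140 >> 4 = 140 // 2^4 = 8
Final: R3 = 8

8


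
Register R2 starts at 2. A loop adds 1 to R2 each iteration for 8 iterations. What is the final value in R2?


Starting value: R2 = 2
  Iter 1: R2 = 2 + 1 = 3
  Iter 2: R2 = 3 + 1 = 4
  Iter 3: R2 = 4 + 1 = 5
  Iter 4: R2 = 5 + 1 = 6
  Iter 5: R2 = 6 + 1 = 7
  Iter 6: R2 = 7 + 1 = 8
  Iter 7: R2 = 8 + 1 = 9
  Iter 8: R2 = 9 + 1 = 10
Final: R2 = 10

10


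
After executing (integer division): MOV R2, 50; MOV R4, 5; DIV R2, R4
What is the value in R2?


Register state trace:
  MOV R2, 50  → R2 = 50
  MOV R4, 5  → R4 = 5
  DIV R2, R4  → R2 = 50 // 5 = 10
Final: R2 = 10

10


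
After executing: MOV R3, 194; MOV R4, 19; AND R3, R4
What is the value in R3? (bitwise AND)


Register state trace:
  MOV R3, 194  → R3 = 194 (0b11000010)
  MOV R4, 19  → R4 = 19 (0b00010011)
  AND R3, R4  → R3 = 194 AND 19 = 2 (0b00000010)
Final: R3 = 2

2


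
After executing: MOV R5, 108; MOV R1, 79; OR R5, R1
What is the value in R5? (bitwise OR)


Register state trace:
  MOV R5, 108  → R5 = 108 (0b01101100)
  MOV R1, 79  → R1 = 79 (0b01001111)
  OR R5, R1   → R5 = 108 OR 79 = 111 (0b01101111)
Final: R5 = 111

111


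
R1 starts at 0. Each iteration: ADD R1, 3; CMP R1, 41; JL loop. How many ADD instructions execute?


Loop trace (R1 starts at 0, target 41, step 3):
  ADD #1: R1 = 0 + 3 = 3  → 3 < 41, loop
  ADD #2: R1 = 3 + 3 = 6  → 6 < 41, loop
  ADD #3: R1 = 6 + 3 = 9  → 9 < 41, loop
  ADD #4: R1 = 9 + 3 = 12  → 12 < 41, loop
  ADD #5: R1 = 12 + 3 = 15  → 15 < 41, loop
  ADD #6: R1 = 15 + 3 = 18  → 18 < 41, loop
  ADD #7: R1 = 18 + 3 = 21  → 21 < 41, loop
  ADD #8: R1 = 21 + 3 = 24  → 24 < 41, loop
  ADD #9: R1 = 24 + 3 = 27  → 27 < 41, loop
  ADD #10: R1 = 27 + 3 = 30  → 30 < 41, loop
  ADD #11: R1 = 30 + 3 = 33  → 33 < 41, loop
  ADD #12: R1 = 33 + 3 = 36  → 36 < 41, loop
  ADD #13: R1 = 36 + 3 = 39  → 39 < 41, loop
  ADD #14: R1 = 39 + 3 = 42  → 42 >= 41, exit
Total ADD instructions: 14

14


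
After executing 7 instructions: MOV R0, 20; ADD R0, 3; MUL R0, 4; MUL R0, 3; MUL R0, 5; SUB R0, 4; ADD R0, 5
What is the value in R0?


Register state trace:
  MOV R0, 20  → R0 = 20
  ADD R0, 3  → R0 = 20 + 3 = 23
  MUL R0, 4  → R0 = 23 * 4 = 92
  MUL R0, 3  → R0 = 92 * 3 = 276
  MUL R0, 5  → R0 = 276 * 5 = 1380
  SUB R0, 4  → R0 = 1380 - 4 = 1376
  ADD R0, 5  → R0 = 1376 + 5 = 1381
Final: R0 = 1381

1381


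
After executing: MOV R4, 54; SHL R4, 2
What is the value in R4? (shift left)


Register state trace:
  MOV R4, 54  → R4 = 54
  SHL R4, 2  → R4 = 54 << 2 = 54 * 2^2 = 216
Final: R4 = 216

216


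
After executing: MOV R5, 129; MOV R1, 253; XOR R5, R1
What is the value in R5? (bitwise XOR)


Register state trace:
  MOV R5, 129  → R5 = 129 (0b10000001)
  MOV R1, 253  → R1 = 253 (0b11111101)
  XOR R5, R1  → R5 = 129 XOR 253 = 124 (0b01111100)
Final: R5 = 124

124


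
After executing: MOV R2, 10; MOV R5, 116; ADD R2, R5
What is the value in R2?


Register state trace:
  MOV R2, 10  → R2 = 10
  MOV R5, 116  → R5 = 116
  ADD R2, R5  → R2 = 10 + 116 = 126
Final: R2 = 126

126


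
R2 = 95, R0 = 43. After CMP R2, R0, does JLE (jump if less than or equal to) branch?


Trace:
  R2 = 95, R0 = 43
  CMP R2, R0  → compares 95 vs 43
  JLE checks: is 95 less than or equal to 43?
  95 > 43, so condition is false
Branch taken: No

No


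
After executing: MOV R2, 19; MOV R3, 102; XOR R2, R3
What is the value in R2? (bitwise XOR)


Register state trace:
  MOV R2, 19  → R2 = 19 (0b00010011)
  MOV R3, 102  → R3 = 102 (0b01100110)
  XOR R2, R3  → R2 = 19 XOR 102 = 117 (0b01110101)
Final: R2 = 117

117


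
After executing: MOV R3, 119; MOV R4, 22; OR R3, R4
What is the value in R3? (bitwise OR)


Register state trace:
  MOV R3, 119  → R3 = 119 (0b01110111)
  MOV R4, 22  → R4 = 22 (0b00010110)
  OR R3, R4   → R3 = 119 OR 22 = 119 (0b01110111)
Final: R3 = 119

119


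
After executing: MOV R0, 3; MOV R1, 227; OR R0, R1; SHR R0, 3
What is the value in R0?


Register state trace:
  MOV R0, 3  → R0 = 3 (0b00000011)
  MOV R1, 227  → R1 = 227 (0b11100011)
  OR R0, R1  → R0 = 3 OR 227 = 227 (0b11100011)
  SHR R0, 3  → R0 = 227 >> 3 = 28
Final: R0 = 28

28


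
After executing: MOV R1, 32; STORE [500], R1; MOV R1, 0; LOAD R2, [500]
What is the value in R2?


Register and memory trace:
  MOV R1, 32  → R1 = 32
  STORE [500], R1  → mem[500] = 32
  MOV R1, 0  → R1 = 0
  LOAD R2, [500]  → R2 = mem[500] = 32
Final: R2 = 32

32


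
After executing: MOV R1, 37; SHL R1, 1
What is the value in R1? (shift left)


Register state trace:
  MOV R1, 37  → R1 = 37
  SHL R1, 1  → R1 = 37 << 1 = 37 * 2^1 = 74
Final: R1 = 74

74


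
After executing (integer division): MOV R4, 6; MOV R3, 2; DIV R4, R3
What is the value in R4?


Register state trace:
  MOV R4, 6  → R4 = 6
  MOV R3, 2  → R3 = 2
  DIV R4, R3  → R4 = 6 // 2 = 3
Final: R4 = 3

3


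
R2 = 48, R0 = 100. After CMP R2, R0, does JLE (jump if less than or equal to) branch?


Trace:
  R2 = 48, R0 = 100
  CMP R2, R0  → compares 48 vs 100
  JLE checks: is 48 less than or equal to 100?
  48 < 100, so condition is true
Branch taken: Yes

Yes


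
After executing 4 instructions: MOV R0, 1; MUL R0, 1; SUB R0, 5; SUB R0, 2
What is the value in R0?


Register state trace:
  MOV R0, 1  → R0 = 1
  MUL R0, 1  → R0 = 1 * 1 = 1
  SUB R0, 5  → R0 = 1 - 5 = -4
  SUB R0, 2  → R0 = -4 - 2 = -6
Final: R0 = -6

-6


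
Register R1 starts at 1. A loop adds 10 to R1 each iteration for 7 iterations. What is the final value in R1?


Starting value: R1 = 1
  Iter 1: R1 = 1 + 10 = 11
  Iter 2: R1 = 11 + 10 = 21
  Iter 3: R1 = 21 + 10 = 31
  Iter 4: R1 = 31 + 10 = 41
  Iter 5: R1 = 41 + 10 = 51
  Iter 6: R1 = 51 + 10 = 61
  Iter 7: R1 = 61 + 10 = 71
Final: R1 = 71

71


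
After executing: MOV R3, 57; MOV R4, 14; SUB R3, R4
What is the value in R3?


Register state trace:
  MOV R3, 57  → R3 = 57
  MOV R4, 14  → R4 = 14
  SUB R3, R4  → R3 = 57 - 14 = 43
Final: R3 = 43

43


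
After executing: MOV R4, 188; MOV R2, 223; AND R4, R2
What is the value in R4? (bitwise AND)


Register state trace:
  MOV R4, 188  → R4 = 188 (0b10111100)
  MOV R2, 223  → R2 = 223 (0b11011111)
  AND R4, R2  → R4 = 188 AND 223 = 156 (0b10011100)
Final: R4 = 156

156


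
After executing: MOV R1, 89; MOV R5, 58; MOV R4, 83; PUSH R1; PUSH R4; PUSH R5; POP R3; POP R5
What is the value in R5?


Stack trace (top is rightmost):
  MOV R1, 89  → R1 = 89
  MOV R5, 58  → R5 = 58
  MOV R4, 83  → R4 = 83
  PUSH R1  → stack: [89]
  PUSH R4  → stack: [89, 83]
  PUSH R5  → stack: [89, 83, 58]
  POP R3  → R3 = 58, stack: [89, 83]
  POP R5  → R5 = 83, stack: [89]
Final: R5 = 83

83


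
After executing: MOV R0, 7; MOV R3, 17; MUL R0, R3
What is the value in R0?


Register state trace:
  MOV R0, 7  → R0 = 7
  MOV R3, 17  → R3 = 17
  MUL R0, R3  → R0 = 7 * 17 = 119
Final: R0 = 119

119


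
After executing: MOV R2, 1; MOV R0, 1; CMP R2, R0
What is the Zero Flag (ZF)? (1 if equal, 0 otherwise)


Register state trace:
  MOV R2, 1  → R2 = 1
  MOV R0, 1  → R0 = 1
  CMP R2, R0  → computes 1 - 1 = 0
  Result is zero, so values are equal
ZF = 1

1


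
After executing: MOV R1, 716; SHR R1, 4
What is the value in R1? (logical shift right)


Register state trace:
  MOV R1, 716  → R1 = 716
  SHR R1, 4  → R1 = 716 >> 4 = 716 // 2^4 = 44
Final: R1 = 44

44


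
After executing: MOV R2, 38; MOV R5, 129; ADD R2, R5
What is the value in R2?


Register state trace:
  MOV R2, 38  → R2 = 38
  MOV R5, 129  → R5 = 129
  ADD R2, R5  → R2 = 38 + 129 = 167
Final: R2 = 167

167


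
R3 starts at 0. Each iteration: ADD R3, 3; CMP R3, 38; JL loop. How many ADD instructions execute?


Loop trace (R3 starts at 0, target 38, step 3):
  ADD #1: R3 = 0 + 3 = 3  → 3 < 38, loop
  ADD #2: R3 = 3 + 3 = 6  → 6 < 38, loop
  ADD #3: R3 = 6 + 3 = 9  → 9 < 38, loop
  ADD #4: R3 = 9 + 3 = 12  → 12 < 38, loop
  ADD #5: R3 = 12 + 3 = 15  → 15 < 38, loop
  ADD #6: R3 = 15 + 3 = 18  → 18 < 38, loop
  ADD #7: R3 = 18 + 3 = 21  → 21 < 38, loop
  ADD #8: R3 = 21 + 3 = 24  → 24 < 38, loop
  ADD #9: R3 = 24 + 3 = 27  → 27 < 38, loop
  ADD #10: R3 = 27 + 3 = 30  → 30 < 38, loop
  ADD #11: R3 = 30 + 3 = 33  → 33 < 38, loop
  ADD #12: R3 = 33 + 3 = 36  → 36 < 38, loop
  ADD #13: R3 = 36 + 3 = 39  → 39 >= 38, exit
Total ADD instructions: 13

13


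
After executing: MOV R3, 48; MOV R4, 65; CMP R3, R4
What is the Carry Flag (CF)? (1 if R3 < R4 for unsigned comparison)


Register state trace:
  MOV R3, 48  → R3 = 48
  MOV R4, 65  → R4 = 65
  CMP R3, R4  → unsigned 48 - 65: borrow occurs
  48 < 65, so CF = 1
CF = 1

1


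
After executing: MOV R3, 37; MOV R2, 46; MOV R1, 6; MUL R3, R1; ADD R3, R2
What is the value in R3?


Register state trace:
  MOV R3, 37  → R3 = 37
  MOV R2, 46  → R2 = 46
  MOV R1, 6  → R1 = 6
  MUL R3, R1  → R3 = 37 * 6 = 222
  ADD R3, R2  → R3 = 222 + 46 = 268
Final: R3 = 268

268


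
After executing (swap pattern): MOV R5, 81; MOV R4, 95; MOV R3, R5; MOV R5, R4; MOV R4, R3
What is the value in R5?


Register state trace (swap pattern):
  MOV R5, 81  → R5 = 81
  MOV R4, 95  → R4 = 95
  MOV R3, R5  → R3 = 81  (save R5)
  MOV R5, R4  → R5 = 95  (R5 gets R4's value)
  MOV R4, R3  → R4 = 81  (R4 gets saved value)
Final: R5 = 95

95


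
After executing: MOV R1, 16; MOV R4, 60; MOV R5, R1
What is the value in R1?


Register state trace:
  MOV R1, 16  → R1 = 16
  MOV R4, 60  → R4 = 60
  MOV R5, R1  → R5 = 16
Final: R1 = 16

16


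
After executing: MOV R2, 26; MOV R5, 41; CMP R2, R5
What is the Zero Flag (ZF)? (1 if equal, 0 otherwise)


Register state trace:
  MOV R2, 26  → R2 = 26
  MOV R5, 41  → R5 = 41
  CMP R2, R5  → computes 26 - 41 = -15
  Result is nonzero, so values are not equal
ZF = 0

0


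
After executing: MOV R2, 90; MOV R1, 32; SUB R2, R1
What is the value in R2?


Register state trace:
  MOV R2, 90  → R2 = 90
  MOV R1, 32  → R1 = 32
  SUB R2, R1  → R2 = 90 - 32 = 58
Final: R2 = 58

58


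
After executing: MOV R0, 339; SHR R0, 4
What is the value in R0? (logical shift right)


Register state trace:
  MOV R0, 339  → R0 = 339
  SHR R0, 4  → R0 = 339 >> 4 = 339 // 2^4 = 21
Final: R0 = 21

21


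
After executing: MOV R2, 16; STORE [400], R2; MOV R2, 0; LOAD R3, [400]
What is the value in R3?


Register and memory trace:
  MOV R2, 16  → R2 = 16
  STORE [400], R2  → mem[400] = 16
  MOV R2, 0  → R2 = 0
  LOAD R3, [400]  → R3 = mem[400] = 16
Final: R3 = 16

16


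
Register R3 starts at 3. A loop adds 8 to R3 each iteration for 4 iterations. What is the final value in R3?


Starting value: R3 = 3
  Iter 1: R3 = 3 + 8 = 11
  Iter 2: R3 = 11 + 8 = 19
  Iter 3: R3 = 19 + 8 = 27
  Iter 4: R3 = 27 + 8 = 35
Final: R3 = 35

35


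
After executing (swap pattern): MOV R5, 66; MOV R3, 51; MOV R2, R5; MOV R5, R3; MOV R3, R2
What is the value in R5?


Register state trace (swap pattern):
  MOV R5, 66  → R5 = 66
  MOV R3, 51  → R3 = 51
  MOV R2, R5  → R2 = 66  (save R5)
  MOV R5, R3  → R5 = 51  (R5 gets R3's value)
  MOV R3, R2  → R3 = 66  (R3 gets saved value)
Final: R5 = 51

51


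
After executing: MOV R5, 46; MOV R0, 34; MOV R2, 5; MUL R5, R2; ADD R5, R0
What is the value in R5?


Register state trace:
  MOV R5, 46  → R5 = 46
  MOV R0, 34  → R0 = 34
  MOV R2, 5  → R2 = 5
  MUL R5, R2  → R5 = 46 * 5 = 230
  ADD R5, R0  → R5 = 230 + 34 = 264
Final: R5 = 264

264


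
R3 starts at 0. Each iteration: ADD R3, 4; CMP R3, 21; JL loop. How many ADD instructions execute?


Loop trace (R3 starts at 0, target 21, step 4):
  ADD #1: R3 = 0 + 4 = 4  → 4 < 21, loop
  ADD #2: R3 = 4 + 4 = 8  → 8 < 21, loop
  ADD #3: R3 = 8 + 4 = 12  → 12 < 21, loop
  ADD #4: R3 = 12 + 4 = 16  → 16 < 21, loop
  ADD #5: R3 = 16 + 4 = 20  → 20 < 21, loop
  ADD #6: R3 = 20 + 4 = 24  → 24 >= 21, exit
Total ADD instructions: 6

6


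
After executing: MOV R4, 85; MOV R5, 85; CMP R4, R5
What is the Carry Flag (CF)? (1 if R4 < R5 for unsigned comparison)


Register state trace:
  MOV R4, 85  → R4 = 85
  MOV R5, 85  → R5 = 85
  CMP R4, R5  → unsigned 85 - 85: no borrow
  85 >= 85, so CF = 0
CF = 0

0


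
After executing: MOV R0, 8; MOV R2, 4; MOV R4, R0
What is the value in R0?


Register state trace:
  MOV R0, 8  → R0 = 8
  MOV R2, 4  → R2 = 4
  MOV R4, R0  → R4 = 8
Final: R0 = 8

8


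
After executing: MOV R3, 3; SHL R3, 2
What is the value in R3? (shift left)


Register state trace:
  MOV R3, 3  → R3 = 3
  SHL R3, 2  → R3 = 3 << 2 = 3 * 2^2 = 12
Final: R3 = 12

12


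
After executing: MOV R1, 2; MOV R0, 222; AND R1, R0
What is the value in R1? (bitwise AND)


Register state trace:
  MOV R1, 2  → R1 = 2 (0b00000010)
  MOV R0, 222  → R0 = 222 (0b11011110)
  AND R1, R0  → R1 = 2 AND 222 = 2 (0b00000010)
Final: R1 = 2

2


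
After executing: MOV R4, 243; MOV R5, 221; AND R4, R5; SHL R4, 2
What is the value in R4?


Register state trace:
  MOV R4, 243  → R4 = 243 (0b11110011)
  MOV R5, 221  → R5 = 221 (0b11011101)
  AND R4, R5  → R4 = 243 AND 221 = 209 (0b11010001)
  SHL R4, 2  → R4 = 209 << 2 = 836
Final: R4 = 836

836


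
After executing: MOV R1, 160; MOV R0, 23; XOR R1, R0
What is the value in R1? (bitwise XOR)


Register state trace:
  MOV R1, 160  → R1 = 160 (0b10100000)
  MOV R0, 23  → R0 = 23 (0b00010111)
  XOR R1, R0  → R1 = 160 XOR 23 = 183 (0b10110111)
Final: R1 = 183

183


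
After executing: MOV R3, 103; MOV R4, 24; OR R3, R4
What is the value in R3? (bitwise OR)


Register state trace:
  MOV R3, 103  → R3 = 103 (0b01100111)
  MOV R4, 24  → R4 = 24 (0b00011000)
  OR R3, R4   → R3 = 103 OR 24 = 127 (0b01111111)
Final: R3 = 127

127


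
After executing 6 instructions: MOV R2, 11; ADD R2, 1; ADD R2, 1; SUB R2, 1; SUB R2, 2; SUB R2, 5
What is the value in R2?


Register state trace:
  MOV R2, 11  → R2 = 11
  ADD R2, 1  → R2 = 11 + 1 = 12
  ADD R2, 1  → R2 = 12 + 1 = 13
  SUB R2, 1  → R2 = 13 - 1 = 12
  SUB R2, 2  → R2 = 12 - 2 = 10
  SUB R2, 5  → R2 = 10 - 5 = 5
Final: R2 = 5

5


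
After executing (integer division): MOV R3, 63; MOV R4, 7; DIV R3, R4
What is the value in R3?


Register state trace:
  MOV R3, 63  → R3 = 63
  MOV R4, 7  → R4 = 7
  DIV R3, R4  → R3 = 63 // 7 = 9
Final: R3 = 9

9


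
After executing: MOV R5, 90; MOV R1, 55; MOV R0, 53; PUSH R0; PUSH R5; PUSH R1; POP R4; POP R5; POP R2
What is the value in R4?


Stack trace (top is rightmost):
  MOV R5, 90  → R5 = 90
  MOV R1, 55  → R1 = 55
  MOV R0, 53  → R0 = 53
  PUSH R0  → stack: [53]
  PUSH R5  → stack: [53, 90]
  PUSH R1  → stack: [53, 90, 55]
  POP R4  → R4 = 55, stack: [53, 90]
  POP R5  → R5 = 90, stack: [53]
  POP R2  → R2 = 53, stack: []
Final: R4 = 55

55


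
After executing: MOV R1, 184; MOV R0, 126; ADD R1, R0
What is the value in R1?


Register state trace:
  MOV R1, 184  → R1 = 184
  MOV R0, 126  → R0 = 126
  ADD R1, R0  → R1 = 184 + 126 = 310
Final: R1 = 310

310


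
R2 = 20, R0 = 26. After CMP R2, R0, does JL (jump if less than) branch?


Trace:
  R2 = 20, R0 = 26
  CMP R2, R0  → compares 20 vs 26
  JL checks: is 20 less than 26?
  20 < 26, so condition is true
Branch taken: Yes

Yes


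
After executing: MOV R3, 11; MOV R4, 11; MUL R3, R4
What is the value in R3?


Register state trace:
  MOV R3, 11  → R3 = 11
  MOV R4, 11  → R4 = 11
  MUL R3, R4  → R3 = 11 * 11 = 121
Final: R3 = 121

121


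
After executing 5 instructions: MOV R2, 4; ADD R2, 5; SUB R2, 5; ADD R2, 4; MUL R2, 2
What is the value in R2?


Register state trace:
  MOV R2, 4  → R2 = 4
  ADD R2, 5  → R2 = 4 + 5 = 9
  SUB R2, 5  → R2 = 9 - 5 = 4
  ADD R2, 4  → R2 = 4 + 4 = 8
  MUL R2, 2  → R2 = 8 * 2 = 16
Final: R2 = 16

16


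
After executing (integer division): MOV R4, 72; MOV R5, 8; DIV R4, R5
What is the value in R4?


Register state trace:
  MOV R4, 72  → R4 = 72
  MOV R5, 8  → R5 = 8
  DIV R4, R5  → R4 = 72 // 8 = 9
Final: R4 = 9

9


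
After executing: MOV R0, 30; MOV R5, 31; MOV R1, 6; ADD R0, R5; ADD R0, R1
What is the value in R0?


Register state trace:
  MOV R0, 30  → R0 = 30
  MOV R5, 31  → R5 = 31
  MOV R1, 6  → R1 = 6
  ADD R0, R5  → R0 = 30 + 31 = 61
  ADD R0, R1  → R0 = 61 + 6 = 67
Final: R0 = 67

67


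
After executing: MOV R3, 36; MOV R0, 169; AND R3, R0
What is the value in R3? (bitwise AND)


Register state trace:
  MOV R3, 36  → R3 = 36 (0b00100100)
  MOV R0, 169  → R0 = 169 (0b10101001)
  AND R3, R0  → R3 = 36 AND 169 = 32 (0b00100000)
Final: R3 = 32

32


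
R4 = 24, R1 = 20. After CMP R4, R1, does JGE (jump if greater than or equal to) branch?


Trace:
  R4 = 24, R1 = 20
  CMP R4, R1  → compares 24 vs 20
  JGE checks: is 24 greater than or equal to 20?
  24 > 20, so condition is true
Branch taken: Yes

Yes


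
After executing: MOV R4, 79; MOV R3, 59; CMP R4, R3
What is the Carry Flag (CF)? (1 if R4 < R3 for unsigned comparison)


Register state trace:
  MOV R4, 79  → R4 = 79
  MOV R3, 59  → R3 = 59
  CMP R4, R3  → unsigned 79 - 59: no borrow
  79 >= 59, so CF = 0
CF = 0

0


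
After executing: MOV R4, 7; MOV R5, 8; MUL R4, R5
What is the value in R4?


Register state trace:
  MOV R4, 7  → R4 = 7
  MOV R5, 8  → R5 = 8
  MUL R4, R5  → R4 = 7 * 8 = 56
Final: R4 = 56

56


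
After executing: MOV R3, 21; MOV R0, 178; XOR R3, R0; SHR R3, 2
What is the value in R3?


Register state trace:
  MOV R3, 21  → R3 = 21 (0b00010101)
  MOV R0, 178  → R0 = 178 (0b10110010)
  XOR R3, R0  → R3 = 21 XOR 178 = 167 (0b10100111)
  SHR R3, 2  → R3 = 167 >> 2 = 41
Final: R3 = 41

41


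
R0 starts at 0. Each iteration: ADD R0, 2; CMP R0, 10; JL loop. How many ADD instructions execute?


Loop trace (R0 starts at 0, target 10, step 2):
  ADD #1: R0 = 0 + 2 = 2  → 2 < 10, loop
  ADD #2: R0 = 2 + 2 = 4  → 4 < 10, loop
  ADD #3: R0 = 4 + 2 = 6  → 6 < 10, loop
  ADD #4: R0 = 6 + 2 = 8  → 8 < 10, loop
  ADD #5: R0 = 8 + 2 = 10  → 10 >= 10, exit
Total ADD instructions: 5

5


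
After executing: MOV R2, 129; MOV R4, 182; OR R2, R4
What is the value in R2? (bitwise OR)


Register state trace:
  MOV R2, 129  → R2 = 129 (0b10000001)
  MOV R4, 182  → R4 = 182 (0b10110110)
  OR R2, R4   → R2 = 129 OR 182 = 183 (0b10110111)
Final: R2 = 183

183


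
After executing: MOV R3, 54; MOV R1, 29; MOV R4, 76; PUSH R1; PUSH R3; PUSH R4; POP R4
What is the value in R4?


Stack trace (top is rightmost):
  MOV R3, 54  → R3 = 54
  MOV R1, 29  → R1 = 29
  MOV R4, 76  → R4 = 76
  PUSH R1  → stack: [29]
  PUSH R3  → stack: [29, 54]
  PUSH R4  → stack: [29, 54, 76]
  POP R4  → R4 = 76, stack: [29, 54]
Final: R4 = 76

76


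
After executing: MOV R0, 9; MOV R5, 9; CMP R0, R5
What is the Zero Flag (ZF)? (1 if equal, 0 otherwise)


Register state trace:
  MOV R0, 9  → R0 = 9
  MOV R5, 9  → R5 = 9
  CMP R0, R5  → computes 9 - 9 = 0
  Result is zero, so values are equal
ZF = 1

1


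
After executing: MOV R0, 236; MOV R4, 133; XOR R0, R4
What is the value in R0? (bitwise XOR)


Register state trace:
  MOV R0, 236  → R0 = 236 (0b11101100)
  MOV R4, 133  → R4 = 133 (0b10000101)
  XOR R0, R4  → R0 = 236 XOR 133 = 105 (0b01101001)
Final: R0 = 105

105


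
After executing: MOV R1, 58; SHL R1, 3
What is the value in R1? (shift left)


Register state trace:
  MOV R1, 58  → R1 = 58
  SHL R1, 3  → R1 = 58 << 3 = 58 * 2^3 = 464
Final: R1 = 464

464


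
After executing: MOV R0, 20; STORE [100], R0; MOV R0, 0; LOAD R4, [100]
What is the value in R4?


Register and memory trace:
  MOV R0, 20  → R0 = 20
  STORE [100], R0  → mem[100] = 20
  MOV R0, 0  → R0 = 0
  LOAD R4, [100]  → R4 = mem[100] = 20
Final: R4 = 20

20


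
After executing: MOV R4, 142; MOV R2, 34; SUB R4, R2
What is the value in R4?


Register state trace:
  MOV R4, 142  → R4 = 142
  MOV R2, 34  → R2 = 34
  SUB R4, R2  → R4 = 142 - 34 = 108
Final: R4 = 108

108


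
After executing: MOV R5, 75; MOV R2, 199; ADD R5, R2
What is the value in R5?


Register state trace:
  MOV R5, 75  → R5 = 75
  MOV R2, 199  → R2 = 199
  ADD R5, R2  → R5 = 75 + 199 = 274
Final: R5 = 274

274


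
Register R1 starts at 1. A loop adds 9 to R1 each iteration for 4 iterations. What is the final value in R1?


Starting value: R1 = 1
  Iter 1: R1 = 1 + 9 = 10
  Iter 2: R1 = 10 + 9 = 19
  Iter 3: R1 = 19 + 9 = 28
  Iter 4: R1 = 28 + 9 = 37
Final: R1 = 37

37


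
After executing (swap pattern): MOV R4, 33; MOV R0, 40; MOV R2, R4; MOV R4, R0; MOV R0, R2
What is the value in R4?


Register state trace (swap pattern):
  MOV R4, 33  → R4 = 33
  MOV R0, 40  → R0 = 40
  MOV R2, R4  → R2 = 33  (save R4)
  MOV R4, R0  → R4 = 40  (R4 gets R0's value)
  MOV R0, R2  → R0 = 33  (R0 gets saved value)
Final: R4 = 40

40


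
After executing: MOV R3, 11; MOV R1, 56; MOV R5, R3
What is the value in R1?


Register state trace:
  MOV R3, 11  → R3 = 11
  MOV R1, 56  → R1 = 56
  MOV R5, R3  → R5 = 11
Final: R1 = 56

56


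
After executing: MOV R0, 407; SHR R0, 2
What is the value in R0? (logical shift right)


Register state trace:
  MOV R0, 407  → R0 = 407
  SHR R0, 2  → R0 = 407 >> 2 = 407 // 2^2 = 101
Final: R0 = 101

101


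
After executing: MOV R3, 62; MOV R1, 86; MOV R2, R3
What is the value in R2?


Register state trace:
  MOV R3, 62  → R3 = 62
  MOV R1, 86  → R1 = 86
  MOV R2, R3  → R2 = 62
Final: R2 = 62

62


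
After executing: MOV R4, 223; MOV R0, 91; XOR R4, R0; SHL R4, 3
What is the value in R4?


Register state trace:
  MOV R4, 223  → R4 = 223 (0b11011111)
  MOV R0, 91  → R0 = 91 (0b01011011)
  XOR R4, R0  → R4 = 223 XOR 91 = 132 (0b10000100)
  SHL R4, 3  → R4 = 132 << 3 = 1056
Final: R4 = 1056

1056


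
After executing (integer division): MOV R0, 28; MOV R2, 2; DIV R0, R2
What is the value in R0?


Register state trace:
  MOV R0, 28  → R0 = 28
  MOV R2, 2  → R2 = 2
  DIV R0, R2  → R0 = 28 // 2 = 14
Final: R0 = 14

14


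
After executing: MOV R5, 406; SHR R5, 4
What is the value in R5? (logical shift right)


Register state trace:
  MOV R5, 406  → R5 = 406
  SHR R5, 4  → R5 = 406 >> 4 = 406 // 2^4 = 25
Final: R5 = 25

25


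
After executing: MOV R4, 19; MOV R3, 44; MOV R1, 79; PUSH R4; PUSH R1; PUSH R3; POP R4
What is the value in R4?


Stack trace (top is rightmost):
  MOV R4, 19  → R4 = 19
  MOV R3, 44  → R3 = 44
  MOV R1, 79  → R1 = 79
  PUSH R4  → stack: [19]
  PUSH R1  → stack: [19, 79]
  PUSH R3  → stack: [19, 79, 44]
  POP R4  → R4 = 44, stack: [19, 79]
Final: R4 = 44

44


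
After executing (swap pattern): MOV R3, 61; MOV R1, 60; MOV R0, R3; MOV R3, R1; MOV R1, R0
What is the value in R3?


Register state trace (swap pattern):
  MOV R3, 61  → R3 = 61
  MOV R1, 60  → R1 = 60
  MOV R0, R3  → R0 = 61  (save R3)
  MOV R3, R1  → R3 = 60  (R3 gets R1's value)
  MOV R1, R0  → R1 = 61  (R1 gets saved value)
Final: R3 = 60

60


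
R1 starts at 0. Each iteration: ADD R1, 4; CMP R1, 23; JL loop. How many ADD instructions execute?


Loop trace (R1 starts at 0, target 23, step 4):
  ADD #1: R1 = 0 + 4 = 4  → 4 < 23, loop
  ADD #2: R1 = 4 + 4 = 8  → 8 < 23, loop
  ADD #3: R1 = 8 + 4 = 12  → 12 < 23, loop
  ADD #4: R1 = 12 + 4 = 16  → 16 < 23, loop
  ADD #5: R1 = 16 + 4 = 20  → 20 < 23, loop
  ADD #6: R1 = 20 + 4 = 24  → 24 >= 23, exit
Total ADD instructions: 6

6


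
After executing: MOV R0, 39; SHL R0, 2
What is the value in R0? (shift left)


Register state trace:
  MOV R0, 39  → R0 = 39
  SHL R0, 2  → R0 = 39 << 2 = 39 * 2^2 = 156
Final: R0 = 156

156


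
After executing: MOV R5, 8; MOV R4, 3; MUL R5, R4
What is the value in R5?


Register state trace:
  MOV R5, 8  → R5 = 8
  MOV R4, 3  → R4 = 3
  MUL R5, R4  → R5 = 8 * 3 = 24
Final: R5 = 24

24


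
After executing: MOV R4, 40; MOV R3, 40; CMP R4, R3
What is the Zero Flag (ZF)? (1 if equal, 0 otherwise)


Register state trace:
  MOV R4, 40  → R4 = 40
  MOV R3, 40  → R3 = 40
  CMP R4, R3  → computes 40 - 40 = 0
  Result is zero, so values are equal
ZF = 1

1


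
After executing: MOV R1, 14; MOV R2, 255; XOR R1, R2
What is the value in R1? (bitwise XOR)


Register state trace:
  MOV R1, 14  → R1 = 14 (0b00001110)
  MOV R2, 255  → R2 = 255 (0b11111111)
  XOR R1, R2  → R1 = 14 XOR 255 = 241 (0b11110001)
Final: R1 = 241

241


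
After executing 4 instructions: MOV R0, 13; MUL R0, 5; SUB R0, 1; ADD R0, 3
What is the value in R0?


Register state trace:
  MOV R0, 13  → R0 = 13
  MUL R0, 5  → R0 = 13 * 5 = 65
  SUB R0, 1  → R0 = 65 - 1 = 64
  ADD R0, 3  → R0 = 64 + 3 = 67
Final: R0 = 67

67


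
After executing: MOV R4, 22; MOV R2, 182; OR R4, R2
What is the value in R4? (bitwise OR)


Register state trace:
  MOV R4, 22  → R4 = 22 (0b00010110)
  MOV R2, 182  → R2 = 182 (0b10110110)
  OR R4, R2   → R4 = 22 OR 182 = 182 (0b10110110)
Final: R4 = 182

182


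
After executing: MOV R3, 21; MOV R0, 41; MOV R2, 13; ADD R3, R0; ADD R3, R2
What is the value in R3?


Register state trace:
  MOV R3, 21  → R3 = 21
  MOV R0, 41  → R0 = 41
  MOV R2, 13  → R2 = 13
  ADD R3, R0  → R3 = 21 + 41 = 62
  ADD R3, R2  → R3 = 62 + 13 = 75
Final: R3 = 75

75
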